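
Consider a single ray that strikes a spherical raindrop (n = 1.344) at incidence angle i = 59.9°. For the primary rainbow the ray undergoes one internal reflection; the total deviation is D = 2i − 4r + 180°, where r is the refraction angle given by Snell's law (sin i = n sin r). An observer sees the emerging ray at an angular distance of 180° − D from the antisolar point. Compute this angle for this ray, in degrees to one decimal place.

40.5°

sin r = sin 59.9° / 1.344 = 0.8652/1.344 = 0.6437; r = 40.07°.
D = 2·59.9° − 4·40.07° + 180° = 119.80° − 160.28° + 180° = 139.52°.
Angle from antisolar point = 180° − D = 40.48°.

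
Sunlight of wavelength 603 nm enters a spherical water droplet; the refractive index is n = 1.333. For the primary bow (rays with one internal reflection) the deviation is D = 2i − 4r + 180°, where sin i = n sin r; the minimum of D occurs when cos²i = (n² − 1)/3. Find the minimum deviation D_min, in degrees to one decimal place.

cos²i = (1.77689 − 1)/3 = 0.25896; i = arccos(0.50888) = 59.410°.
sin r = sin 59.410°/1.333 = 0.64579; r = 40.225°.
D_min = 2·59.410° − 4·40.225° + 180° = 137.922°.

137.9°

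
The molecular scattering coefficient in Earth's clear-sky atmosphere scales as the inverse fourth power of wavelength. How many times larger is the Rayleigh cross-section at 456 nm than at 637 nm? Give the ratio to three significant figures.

3.81

Rayleigh scattering ∝ λ⁻⁴, so the ratio of coefficients is the inverse fourth power of the wavelength ratio.
σ(456)/σ(637) = (637/456)⁴ = (1.3969)⁴ = 3.808.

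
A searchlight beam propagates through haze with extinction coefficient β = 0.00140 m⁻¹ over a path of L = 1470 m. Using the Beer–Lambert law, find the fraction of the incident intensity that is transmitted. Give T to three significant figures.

0.128

τ = β·L = 0.00140 × 1470 = 2.0580.
T = exp(−2.0580) = 0.1277.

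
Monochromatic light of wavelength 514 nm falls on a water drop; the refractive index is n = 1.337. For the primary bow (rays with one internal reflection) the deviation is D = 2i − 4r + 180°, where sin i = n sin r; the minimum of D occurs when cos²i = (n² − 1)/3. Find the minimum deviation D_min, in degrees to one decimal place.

cos²i = (1.78757 − 1)/3 = 0.26252; i = arccos(0.51237) = 59.178°.
sin r = sin 59.178°/1.337 = 0.64231; r = 39.964°.
D_min = 2·59.178° − 4·39.964° + 180° = 138.500°.

138.5°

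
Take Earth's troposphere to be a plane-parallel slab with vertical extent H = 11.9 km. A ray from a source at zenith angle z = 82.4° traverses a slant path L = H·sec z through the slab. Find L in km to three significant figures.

sec z = 1/cos 82.4° = 7.5611.
L = 11.9 × 7.5611 = 89.977 km.

90.0 km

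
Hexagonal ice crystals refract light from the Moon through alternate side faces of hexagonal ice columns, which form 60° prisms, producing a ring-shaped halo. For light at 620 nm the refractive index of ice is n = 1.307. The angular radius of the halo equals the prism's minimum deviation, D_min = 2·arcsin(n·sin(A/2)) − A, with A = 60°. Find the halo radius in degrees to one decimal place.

n·sin(A/2) = 1.307 × sin 30° = 1.307 × 0.5000 = 0.6535.
D_min = 2·arcsin(0.6535) − 60° = 2 × 40.806° − 60° = 21.612°.

21.6°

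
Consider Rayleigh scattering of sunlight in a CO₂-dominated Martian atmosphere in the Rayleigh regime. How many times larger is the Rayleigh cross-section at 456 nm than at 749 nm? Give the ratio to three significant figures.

7.28

Rayleigh scattering ∝ λ⁻⁴, so the ratio of coefficients is the inverse fourth power of the wavelength ratio.
σ(456)/σ(749) = (749/456)⁴ = (1.6425)⁴ = 7.279.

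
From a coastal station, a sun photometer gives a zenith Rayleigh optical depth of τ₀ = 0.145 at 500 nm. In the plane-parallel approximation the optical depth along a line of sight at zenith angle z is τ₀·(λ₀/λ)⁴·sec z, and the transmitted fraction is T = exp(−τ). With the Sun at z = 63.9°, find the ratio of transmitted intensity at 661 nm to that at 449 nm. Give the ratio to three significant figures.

Airmass: sec 63.9° = 2.2730.
τ(661 nm) = 0.145 × (500/661)⁴ × 2.2730 = 0.145 × 0.3274 × 2.2730 = 0.1079.
τ(449 nm) = 0.145 × (500/449)⁴ × 2.2730 = 0.145 × 1.5378 × 2.2730 = 0.5068.
T(661)/T(449) = exp(τ_B − τ_A) = exp(0.3989) = 1.4902.

1.49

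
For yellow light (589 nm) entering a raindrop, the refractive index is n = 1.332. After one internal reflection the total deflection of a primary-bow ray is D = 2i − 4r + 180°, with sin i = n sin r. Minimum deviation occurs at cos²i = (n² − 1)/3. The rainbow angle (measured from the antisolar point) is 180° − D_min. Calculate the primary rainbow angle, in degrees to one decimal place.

42.2°

cos²i = (1.77422 − 1)/3 = 0.25807; i = arccos(0.50801) = 59.469°.
sin r = sin 59.469°/1.332 = 0.64666; r = 40.290°.
D_min = 2·59.469° − 4·40.290° + 180° = 137.776°.
Rainbow angle = 180° − D_min = 42.224°.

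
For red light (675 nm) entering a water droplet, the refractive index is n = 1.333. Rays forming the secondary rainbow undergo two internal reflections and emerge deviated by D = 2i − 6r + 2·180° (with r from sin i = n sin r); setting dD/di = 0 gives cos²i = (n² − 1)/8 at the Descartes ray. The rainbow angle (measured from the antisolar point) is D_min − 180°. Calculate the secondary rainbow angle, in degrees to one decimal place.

50.9°

cos²i = (1.77689 − 1)/8 = 0.09711; i = arccos(0.31163) = 71.843°.
sin r = sin 71.843°/1.333 = 0.71283; r = 45.466°.
D_min = 2·71.843° − 6·45.466° + 360° = 230.891°.
Rainbow angle = D_min − 180° = 50.891°.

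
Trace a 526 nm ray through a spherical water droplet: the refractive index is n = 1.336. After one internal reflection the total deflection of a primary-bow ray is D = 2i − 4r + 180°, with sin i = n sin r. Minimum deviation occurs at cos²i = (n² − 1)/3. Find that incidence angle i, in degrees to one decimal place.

cos²i = (1.336² − 1)/3 = (1.78490 − 1)/3 = 0.26163.
cos i = 0.51150, so i = 59.236°.

59.2°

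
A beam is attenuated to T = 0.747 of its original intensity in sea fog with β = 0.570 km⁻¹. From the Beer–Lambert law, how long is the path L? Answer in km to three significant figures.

0.512 km

Beer–Lambert: T = exp(−βL) ⇒ L = −ln(T)/β = −ln(0.747)/0.570 = 0.2917/0.570 = 0.5117 km.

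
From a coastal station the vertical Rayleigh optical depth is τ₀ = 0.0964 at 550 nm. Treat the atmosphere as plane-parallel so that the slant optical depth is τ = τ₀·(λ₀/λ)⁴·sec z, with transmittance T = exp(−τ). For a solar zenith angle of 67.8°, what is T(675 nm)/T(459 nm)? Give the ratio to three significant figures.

Airmass: sec 67.8° = 2.6466.
τ(675 nm) = 0.0964 × (550/675)⁴ × 2.6466 = 0.0964 × 0.4408 × 2.6466 = 0.1125.
τ(459 nm) = 0.0964 × (550/459)⁴ × 2.6466 = 0.0964 × 2.0616 × 2.6466 = 0.5260.
T(675)/T(459) = exp(τ_B − τ_A) = exp(0.4135) = 1.5121.

1.51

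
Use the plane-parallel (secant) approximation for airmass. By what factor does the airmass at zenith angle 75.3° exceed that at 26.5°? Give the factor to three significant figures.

X(75.3°)/X(26.5°) = sec 75.3° / sec 26.5° = cos 26.5° / cos 75.3° = 0.8949/0.2538 = 3.5267.

3.53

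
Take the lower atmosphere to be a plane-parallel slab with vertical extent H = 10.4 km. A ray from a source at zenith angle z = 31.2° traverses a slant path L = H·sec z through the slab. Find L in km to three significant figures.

12.2 km

sec z = 1/cos 31.2° = 1.1691.
L = 10.4 × 1.1691 = 12.159 km.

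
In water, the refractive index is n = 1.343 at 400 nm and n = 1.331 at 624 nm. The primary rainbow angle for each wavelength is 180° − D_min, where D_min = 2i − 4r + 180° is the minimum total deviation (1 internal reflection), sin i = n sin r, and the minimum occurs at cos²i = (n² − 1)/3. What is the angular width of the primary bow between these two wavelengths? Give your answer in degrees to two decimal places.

At 400 nm (n = 1.343): cos²i = 0.26788 → i = 58.830°, r = 39.577°, D_min = 139.354°, rainbow angle = 40.646°.
At 624 nm (n = 1.331): cos²i = 0.25719 → i = 59.527°, r = 40.356°, D_min = 137.630°, rainbow angle = 42.370°.
Angular width = |40.646° − 42.370°| = 1.724°.

1.72°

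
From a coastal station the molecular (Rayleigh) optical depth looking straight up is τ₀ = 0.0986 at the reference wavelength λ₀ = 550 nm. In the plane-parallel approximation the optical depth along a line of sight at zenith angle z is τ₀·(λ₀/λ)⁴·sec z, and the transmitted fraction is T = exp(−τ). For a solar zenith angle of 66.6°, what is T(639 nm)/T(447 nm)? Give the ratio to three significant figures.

Airmass: sec 66.6° = 2.5180.
τ(639 nm) = 0.0986 × (550/639)⁴ × 2.5180 = 0.0986 × 0.5488 × 2.5180 = 0.1363.
τ(447 nm) = 0.0986 × (550/447)⁴ × 2.5180 = 0.0986 × 2.2920 × 2.5180 = 0.5690.
T(639)/T(447) = exp(τ_B − τ_A) = exp(0.4328) = 1.5415.

1.54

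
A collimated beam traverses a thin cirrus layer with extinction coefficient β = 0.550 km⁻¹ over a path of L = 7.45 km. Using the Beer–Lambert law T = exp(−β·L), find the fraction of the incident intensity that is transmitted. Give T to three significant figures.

τ = β·L = 0.550 × 7.45 = 4.0975.
T = exp(−4.0975) = 0.0166.

0.0166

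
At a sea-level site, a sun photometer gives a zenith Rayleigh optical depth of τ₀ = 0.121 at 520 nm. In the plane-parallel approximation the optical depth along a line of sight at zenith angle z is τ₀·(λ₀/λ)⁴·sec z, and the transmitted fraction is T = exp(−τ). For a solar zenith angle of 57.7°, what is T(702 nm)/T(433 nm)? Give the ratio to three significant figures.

Airmass: sec 57.7° = 1.8714.
τ(702 nm) = 0.121 × (520/702)⁴ × 1.8714 = 0.121 × 0.3011 × 1.8714 = 0.0682.
τ(433 nm) = 0.121 × (520/433)⁴ × 1.8714 = 0.121 × 2.0800 × 1.8714 = 0.4710.
T(702)/T(433) = exp(τ_B − τ_A) = exp(0.4028) = 1.4960.

1.50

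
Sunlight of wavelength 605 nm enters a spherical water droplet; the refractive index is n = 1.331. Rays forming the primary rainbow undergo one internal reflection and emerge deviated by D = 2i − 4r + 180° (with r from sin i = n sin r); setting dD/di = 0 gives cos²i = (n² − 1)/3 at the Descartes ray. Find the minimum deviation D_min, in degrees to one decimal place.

cos²i = (1.77156 − 1)/3 = 0.25719; i = arccos(0.50714) = 59.527°.
sin r = sin 59.527°/1.331 = 0.64753; r = 40.356°.
D_min = 2·59.527° − 4·40.356° + 180° = 137.630°.

137.6°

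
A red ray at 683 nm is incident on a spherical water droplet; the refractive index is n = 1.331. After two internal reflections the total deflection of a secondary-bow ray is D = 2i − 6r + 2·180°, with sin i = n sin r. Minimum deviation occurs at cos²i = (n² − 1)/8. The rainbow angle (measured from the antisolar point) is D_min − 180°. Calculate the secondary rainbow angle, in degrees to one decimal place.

cos²i = (1.77156 − 1)/8 = 0.09645; i = arccos(0.31056) = 71.907°.
sin r = sin 71.907°/1.331 = 0.71417; r = 45.575°.
D_min = 2·71.907° − 6·45.575° + 360° = 230.365°.
Rainbow angle = D_min − 180° = 50.365°.

50.4°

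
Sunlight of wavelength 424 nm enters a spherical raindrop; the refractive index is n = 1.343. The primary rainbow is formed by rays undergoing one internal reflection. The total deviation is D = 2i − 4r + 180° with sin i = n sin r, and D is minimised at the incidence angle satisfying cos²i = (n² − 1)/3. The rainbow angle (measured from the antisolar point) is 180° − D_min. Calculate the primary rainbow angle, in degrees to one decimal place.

40.6°

cos²i = (1.80365 − 1)/3 = 0.26788; i = arccos(0.51757) = 58.830°.
sin r = sin 58.830°/1.343 = 0.63711; r = 39.577°.
D_min = 2·58.830° − 4·39.577° + 180° = 139.354°.
Rainbow angle = 180° − D_min = 40.646°.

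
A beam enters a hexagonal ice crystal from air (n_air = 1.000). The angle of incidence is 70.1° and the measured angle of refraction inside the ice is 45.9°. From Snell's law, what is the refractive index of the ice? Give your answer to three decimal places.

n = sin θ_i / sin θ_r = sin 70.1° / sin 45.9° = 0.9403 / 0.7181 = 1.3094.

1.309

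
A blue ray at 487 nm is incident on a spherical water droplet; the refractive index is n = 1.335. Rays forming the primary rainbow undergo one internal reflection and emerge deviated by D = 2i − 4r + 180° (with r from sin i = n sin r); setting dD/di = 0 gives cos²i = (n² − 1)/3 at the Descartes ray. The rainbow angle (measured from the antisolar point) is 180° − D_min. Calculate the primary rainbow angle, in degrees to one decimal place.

41.8°

cos²i = (1.78222 − 1)/3 = 0.26074; i = arccos(0.51063) = 59.294°.
sin r = sin 59.294°/1.335 = 0.64405; r = 40.094°.
D_min = 2·59.294° − 4·40.094° + 180° = 138.212°.
Rainbow angle = 180° − D_min = 41.788°.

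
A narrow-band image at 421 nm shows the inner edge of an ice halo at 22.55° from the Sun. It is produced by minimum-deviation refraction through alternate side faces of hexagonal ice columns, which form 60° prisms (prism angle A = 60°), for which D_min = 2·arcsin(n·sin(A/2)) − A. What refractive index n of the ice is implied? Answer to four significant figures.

Rearranging: n = sin((D_min + A)/2) / sin(A/2).
(D_min + A)/2 = (22.55° + 60°)/2 = 41.275°.
n = sin 41.275° / sin 30° = 0.6597 / 0.5000 = 1.3193.

1.319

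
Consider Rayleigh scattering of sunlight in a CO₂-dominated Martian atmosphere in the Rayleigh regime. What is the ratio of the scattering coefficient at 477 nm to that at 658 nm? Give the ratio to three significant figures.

3.62

Rayleigh scattering ∝ λ⁻⁴, so the ratio of coefficients is the inverse fourth power of the wavelength ratio.
σ(477)/σ(658) = (658/477)⁴ = (1.3795)⁴ = 3.621.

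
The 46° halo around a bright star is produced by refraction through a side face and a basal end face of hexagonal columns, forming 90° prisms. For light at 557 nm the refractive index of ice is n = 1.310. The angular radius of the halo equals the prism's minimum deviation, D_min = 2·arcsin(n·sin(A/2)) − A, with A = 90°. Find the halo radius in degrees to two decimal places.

n·sin(A/2) = 1.310 × sin 45° = 1.310 × 0.7071 = 0.9263.
D_min = 2·arcsin(0.9263) − 90° = 2 × 67.867° − 90° = 45.733°.

45.73°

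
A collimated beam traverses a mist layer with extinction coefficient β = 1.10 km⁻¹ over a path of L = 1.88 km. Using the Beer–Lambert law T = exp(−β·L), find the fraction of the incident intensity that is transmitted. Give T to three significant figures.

0.126

τ = β·L = 1.10 × 1.88 = 2.0680.
T = exp(−2.0680) = 0.1264.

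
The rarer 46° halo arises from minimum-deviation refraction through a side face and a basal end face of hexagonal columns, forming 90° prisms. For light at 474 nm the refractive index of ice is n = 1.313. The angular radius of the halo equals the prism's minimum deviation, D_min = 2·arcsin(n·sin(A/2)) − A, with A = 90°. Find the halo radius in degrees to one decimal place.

n·sin(A/2) = 1.313 × sin 45° = 1.313 × 0.7071 = 0.9284.
D_min = 2·arcsin(0.9284) − 90° = 2 × 68.192° − 90° = 46.383°.

46.4°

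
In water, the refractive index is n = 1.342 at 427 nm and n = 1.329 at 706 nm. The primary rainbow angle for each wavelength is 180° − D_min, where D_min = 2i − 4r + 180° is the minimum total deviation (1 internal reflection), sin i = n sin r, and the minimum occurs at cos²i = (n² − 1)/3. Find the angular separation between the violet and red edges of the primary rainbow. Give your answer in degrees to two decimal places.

At 427 nm (n = 1.342): cos²i = 0.26699 → i = 58.888°, r = 39.641°, D_min = 139.213°, rainbow angle = 40.787°.
At 706 nm (n = 1.329): cos²i = 0.25541 → i = 59.643°, r = 40.487°, D_min = 137.337°, rainbow angle = 42.663°.
Angular width = |40.787° − 42.663°| = 1.876°.

1.88°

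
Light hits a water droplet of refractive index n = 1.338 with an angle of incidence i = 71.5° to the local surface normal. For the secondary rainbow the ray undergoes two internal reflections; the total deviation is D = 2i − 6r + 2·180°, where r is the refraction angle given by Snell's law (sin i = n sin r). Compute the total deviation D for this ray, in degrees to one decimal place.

232.2°

sin r = sin 71.5° / 1.338 = 0.9483/1.338 = 0.7088; r = 45.13°.
D = 2·71.5° − 6·45.13° + 2·180° = 143.00° − 270.81° + 360° = 232.19°.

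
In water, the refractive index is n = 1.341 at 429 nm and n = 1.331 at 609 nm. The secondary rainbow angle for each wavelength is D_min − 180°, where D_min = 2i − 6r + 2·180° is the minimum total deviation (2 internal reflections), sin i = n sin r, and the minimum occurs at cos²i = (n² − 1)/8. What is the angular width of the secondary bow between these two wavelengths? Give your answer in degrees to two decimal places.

At 429 nm (n = 1.341): cos²i = 0.09979 → i = 71.586°, r = 45.034°, D_min = 232.966°, rainbow angle = 52.966°.
At 609 nm (n = 1.331): cos²i = 0.09645 → i = 71.907°, r = 45.575°, D_min = 230.365°, rainbow angle = 50.365°.
Angular width = |52.966° − 50.365°| = 2.601°.

2.60°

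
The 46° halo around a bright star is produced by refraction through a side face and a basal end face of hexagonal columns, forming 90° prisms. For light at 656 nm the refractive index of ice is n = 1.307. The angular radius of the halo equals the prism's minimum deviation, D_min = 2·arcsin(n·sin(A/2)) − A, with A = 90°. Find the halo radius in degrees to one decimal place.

45.1°

n·sin(A/2) = 1.307 × sin 45° = 1.307 × 0.7071 = 0.9242.
D_min = 2·arcsin(0.9242) − 90° = 2 × 67.546° − 90° = 45.093°.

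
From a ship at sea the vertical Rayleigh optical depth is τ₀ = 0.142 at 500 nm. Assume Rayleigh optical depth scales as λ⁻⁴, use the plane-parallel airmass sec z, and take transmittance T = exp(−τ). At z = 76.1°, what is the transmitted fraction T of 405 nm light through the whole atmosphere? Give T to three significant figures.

sec 76.1° = 4.1627.
τ = 0.142 × (500/405)⁴ × 4.1627 = 0.142 × 2.3231 × 4.1627 = 1.3732.
T = exp(−1.3732) = 0.2533.

0.253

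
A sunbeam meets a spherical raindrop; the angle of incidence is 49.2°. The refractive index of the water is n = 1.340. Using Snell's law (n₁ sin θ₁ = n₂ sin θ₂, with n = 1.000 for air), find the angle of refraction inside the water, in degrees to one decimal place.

34.4°

Snell: sin θ_r = sin θ_i / n = sin 49.2° / 1.340 = 0.7570 / 1.340 = 0.5649.
θ_r = arcsin(0.5649) = 34.40°.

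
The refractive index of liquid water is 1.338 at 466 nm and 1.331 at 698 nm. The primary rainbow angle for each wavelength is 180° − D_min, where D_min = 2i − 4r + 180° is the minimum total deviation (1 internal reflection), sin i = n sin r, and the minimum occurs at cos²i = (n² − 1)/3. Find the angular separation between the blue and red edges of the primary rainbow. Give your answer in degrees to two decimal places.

At 466 nm (n = 1.338): cos²i = 0.26341 → i = 59.120°, r = 39.899°, D_min = 138.643°, rainbow angle = 41.357°.
At 698 nm (n = 1.331): cos²i = 0.25719 → i = 59.527°, r = 40.356°, D_min = 137.630°, rainbow angle = 42.370°.
Angular width = |41.357° − 42.370°| = 1.013°.

1.01°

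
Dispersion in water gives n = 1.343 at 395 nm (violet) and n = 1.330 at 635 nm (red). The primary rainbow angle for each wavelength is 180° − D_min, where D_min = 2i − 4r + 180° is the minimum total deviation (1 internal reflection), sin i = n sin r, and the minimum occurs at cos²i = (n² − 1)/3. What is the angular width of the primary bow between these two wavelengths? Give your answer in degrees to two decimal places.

At 395 nm (n = 1.343): cos²i = 0.26788 → i = 58.830°, r = 39.577°, D_min = 139.354°, rainbow angle = 40.646°.
At 635 nm (n = 1.330): cos²i = 0.25630 → i = 59.585°, r = 40.422°, D_min = 137.484°, rainbow angle = 42.516°.
Angular width = |40.646° − 42.516°| = 1.871°.

1.87°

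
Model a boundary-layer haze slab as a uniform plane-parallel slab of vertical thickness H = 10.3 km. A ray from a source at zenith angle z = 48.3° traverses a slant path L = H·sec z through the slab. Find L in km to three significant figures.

15.5 km

sec z = 1/cos 48.3° = 1.5032.
L = 10.3 × 1.5032 = 15.483 km.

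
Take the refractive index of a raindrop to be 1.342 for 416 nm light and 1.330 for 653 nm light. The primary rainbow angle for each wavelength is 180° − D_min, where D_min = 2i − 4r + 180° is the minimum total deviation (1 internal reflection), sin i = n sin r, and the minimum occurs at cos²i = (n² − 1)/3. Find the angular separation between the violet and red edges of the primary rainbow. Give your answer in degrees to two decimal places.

At 416 nm (n = 1.342): cos²i = 0.26699 → i = 58.888°, r = 39.641°, D_min = 139.213°, rainbow angle = 40.787°.
At 653 nm (n = 1.330): cos²i = 0.25630 → i = 59.585°, r = 40.422°, D_min = 137.484°, rainbow angle = 42.516°.
Angular width = |40.787° − 42.516°| = 1.729°.

1.73°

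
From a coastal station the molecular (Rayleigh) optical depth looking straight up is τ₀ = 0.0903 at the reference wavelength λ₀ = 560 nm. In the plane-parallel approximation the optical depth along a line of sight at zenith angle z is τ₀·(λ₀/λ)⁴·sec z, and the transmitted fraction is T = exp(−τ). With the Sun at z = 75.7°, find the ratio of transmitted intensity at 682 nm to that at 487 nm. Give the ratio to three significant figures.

Airmass: sec 75.7° = 4.0486.
τ(682 nm) = 0.0903 × (560/682)⁴ × 4.0486 = 0.0903 × 0.4546 × 4.0486 = 0.1662.
τ(487 nm) = 0.0903 × (560/487)⁴ × 4.0486 = 0.0903 × 1.7484 × 4.0486 = 0.6392.
T(682)/T(487) = exp(τ_B − τ_A) = exp(0.4730) = 1.6048.

1.60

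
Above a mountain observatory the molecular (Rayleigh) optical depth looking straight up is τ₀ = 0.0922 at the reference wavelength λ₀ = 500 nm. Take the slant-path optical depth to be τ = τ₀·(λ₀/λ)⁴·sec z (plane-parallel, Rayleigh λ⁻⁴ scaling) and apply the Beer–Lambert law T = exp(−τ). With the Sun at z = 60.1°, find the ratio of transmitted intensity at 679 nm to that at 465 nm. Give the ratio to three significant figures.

Airmass: sec 60.1° = 2.0061.
τ(679 nm) = 0.0922 × (500/679)⁴ × 2.0061 = 0.0922 × 0.2940 × 2.0061 = 0.0544.
τ(465 nm) = 0.0922 × (500/465)⁴ × 2.0061 = 0.0922 × 1.3368 × 2.0061 = 0.2473.
T(679)/T(465) = exp(τ_B − τ_A) = exp(0.1929) = 1.2127.

1.21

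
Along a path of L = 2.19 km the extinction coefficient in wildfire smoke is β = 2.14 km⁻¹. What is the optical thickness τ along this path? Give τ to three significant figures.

4.69

τ = β·L = 2.14 × 2.19 = 4.6866.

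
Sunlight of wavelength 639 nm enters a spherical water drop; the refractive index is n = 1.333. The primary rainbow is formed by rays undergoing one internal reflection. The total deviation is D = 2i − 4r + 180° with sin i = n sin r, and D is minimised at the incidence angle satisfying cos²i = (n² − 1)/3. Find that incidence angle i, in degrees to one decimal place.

59.4°

cos²i = (1.333² − 1)/3 = (1.77689 − 1)/3 = 0.25896.
cos i = 0.50888, so i = 59.410°.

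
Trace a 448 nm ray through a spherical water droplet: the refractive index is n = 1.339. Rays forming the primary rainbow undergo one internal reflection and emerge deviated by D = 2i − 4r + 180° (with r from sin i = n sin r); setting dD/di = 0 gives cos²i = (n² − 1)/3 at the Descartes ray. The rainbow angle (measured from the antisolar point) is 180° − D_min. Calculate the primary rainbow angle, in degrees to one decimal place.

cos²i = (1.79292 − 1)/3 = 0.26431; i = arccos(0.51411) = 59.062°.
sin r = sin 59.062°/1.339 = 0.64057; r = 39.834°.
D_min = 2·59.062° − 4·39.834° + 180° = 138.786°.
Rainbow angle = 180° − D_min = 41.214°.

41.2°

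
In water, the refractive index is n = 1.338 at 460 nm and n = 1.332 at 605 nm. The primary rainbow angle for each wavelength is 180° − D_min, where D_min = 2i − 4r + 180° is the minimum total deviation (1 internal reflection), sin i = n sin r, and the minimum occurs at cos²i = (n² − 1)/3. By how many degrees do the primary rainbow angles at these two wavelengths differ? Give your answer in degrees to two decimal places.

0.87°

At 460 nm (n = 1.338): cos²i = 0.26341 → i = 59.120°, r = 39.899°, D_min = 138.643°, rainbow angle = 41.357°.
At 605 nm (n = 1.332): cos²i = 0.25807 → i = 59.469°, r = 40.290°, D_min = 137.776°, rainbow angle = 42.224°.
Angular width = |41.357° − 42.224°| = 0.867°.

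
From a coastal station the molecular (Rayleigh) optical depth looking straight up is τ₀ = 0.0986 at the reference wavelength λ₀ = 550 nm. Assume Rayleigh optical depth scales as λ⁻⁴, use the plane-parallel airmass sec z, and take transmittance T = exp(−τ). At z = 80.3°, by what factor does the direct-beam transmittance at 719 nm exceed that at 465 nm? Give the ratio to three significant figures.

Airmass: sec 80.3° = 5.9351.
τ(719 nm) = 0.0986 × (550/719)⁴ × 5.9351 = 0.0986 × 0.3424 × 5.9351 = 0.2004.
τ(465 nm) = 0.0986 × (550/465)⁴ × 5.9351 = 0.0986 × 1.9572 × 5.9351 = 1.1454.
T(719)/T(465) = exp(τ_B − τ_A) = exp(0.9450) = 2.5728.

2.57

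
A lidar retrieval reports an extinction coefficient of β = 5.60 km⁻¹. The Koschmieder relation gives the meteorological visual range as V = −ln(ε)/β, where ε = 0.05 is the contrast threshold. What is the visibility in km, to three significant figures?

V = −ln(0.05) / 5.60 = 2.996 / 5.60 = 0.5350 km.

0.535 km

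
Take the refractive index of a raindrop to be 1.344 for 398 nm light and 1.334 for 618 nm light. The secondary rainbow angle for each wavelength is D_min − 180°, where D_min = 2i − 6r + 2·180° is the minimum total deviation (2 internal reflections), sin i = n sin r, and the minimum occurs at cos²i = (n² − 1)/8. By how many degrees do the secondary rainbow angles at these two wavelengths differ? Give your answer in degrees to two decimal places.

2.58°

At 398 nm (n = 1.344): cos²i = 0.10079 → i = 71.490°, r = 44.874°, D_min = 233.733°, rainbow angle = 53.733°.
At 618 nm (n = 1.334): cos²i = 0.09744 → i = 71.810°, r = 45.411°, D_min = 231.153°, rainbow angle = 51.153°.
Angular width = |53.733° − 51.153°| = 2.580°.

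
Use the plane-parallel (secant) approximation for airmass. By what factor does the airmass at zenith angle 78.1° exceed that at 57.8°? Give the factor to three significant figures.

X(78.1°)/X(57.8°) = sec 78.1° / sec 57.8° = cos 57.8° / cos 78.1° = 0.5329/0.2062 = 2.5842.

2.58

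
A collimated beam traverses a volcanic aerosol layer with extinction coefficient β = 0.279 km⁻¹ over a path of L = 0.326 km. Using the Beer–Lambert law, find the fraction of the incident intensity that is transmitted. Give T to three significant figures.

0.913

τ = β·L = 0.279 × 0.326 = 0.0910.
T = exp(−0.0910) = 0.9131.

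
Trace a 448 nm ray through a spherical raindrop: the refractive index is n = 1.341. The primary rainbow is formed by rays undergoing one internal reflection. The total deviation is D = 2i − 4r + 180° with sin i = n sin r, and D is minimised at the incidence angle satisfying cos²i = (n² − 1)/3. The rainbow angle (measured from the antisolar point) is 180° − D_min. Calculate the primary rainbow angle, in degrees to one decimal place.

cos²i = (1.79828 − 1)/3 = 0.26609; i = arccos(0.51584) = 58.946°.
sin r = sin 58.946°/1.341 = 0.63884; r = 39.705°.
D_min = 2·58.946° − 4·39.705° + 180° = 139.071°.
Rainbow angle = 180° − D_min = 40.929°.

40.9°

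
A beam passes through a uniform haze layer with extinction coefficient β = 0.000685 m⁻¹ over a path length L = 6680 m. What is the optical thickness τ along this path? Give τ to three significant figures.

τ = β·L = 0.000685 × 6680 = 4.5758.

4.58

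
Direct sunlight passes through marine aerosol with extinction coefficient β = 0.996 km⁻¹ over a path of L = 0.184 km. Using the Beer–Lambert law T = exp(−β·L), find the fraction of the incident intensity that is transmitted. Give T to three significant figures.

0.833

τ = β·L = 0.996 × 0.184 = 0.1833.
T = exp(−0.1833) = 0.8325.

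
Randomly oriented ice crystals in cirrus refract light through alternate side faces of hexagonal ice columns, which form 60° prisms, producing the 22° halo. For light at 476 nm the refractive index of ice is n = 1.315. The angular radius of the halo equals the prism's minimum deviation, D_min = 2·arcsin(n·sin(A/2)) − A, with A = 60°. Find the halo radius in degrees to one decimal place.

22.2°

n·sin(A/2) = 1.315 × sin 30° = 1.315 × 0.5000 = 0.6575.
D_min = 2·arcsin(0.6575) − 60° = 2 × 41.109° − 60° = 22.219°.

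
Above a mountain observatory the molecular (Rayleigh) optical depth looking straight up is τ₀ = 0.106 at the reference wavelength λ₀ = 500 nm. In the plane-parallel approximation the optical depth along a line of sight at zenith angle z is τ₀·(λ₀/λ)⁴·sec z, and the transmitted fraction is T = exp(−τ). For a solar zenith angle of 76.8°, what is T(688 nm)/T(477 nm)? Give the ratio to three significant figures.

Airmass: sec 76.8° = 4.3792.
τ(688 nm) = 0.106 × (500/688)⁴ × 4.3792 = 0.106 × 0.2789 × 4.3792 = 0.1295.
τ(477 nm) = 0.106 × (500/477)⁴ × 4.3792 = 0.106 × 1.2073 × 4.3792 = 0.5604.
T(688)/T(477) = exp(τ_B − τ_A) = exp(0.4309) = 1.5387.

1.54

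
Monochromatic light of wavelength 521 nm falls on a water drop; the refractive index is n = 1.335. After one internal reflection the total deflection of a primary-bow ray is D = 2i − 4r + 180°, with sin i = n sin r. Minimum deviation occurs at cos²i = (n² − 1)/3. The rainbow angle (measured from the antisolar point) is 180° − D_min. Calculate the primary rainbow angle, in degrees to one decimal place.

cos²i = (1.78222 − 1)/3 = 0.26074; i = arccos(0.51063) = 59.294°.
sin r = sin 59.294°/1.335 = 0.64405; r = 40.094°.
D_min = 2·59.294° − 4·40.094° + 180° = 138.212°.
Rainbow angle = 180° − D_min = 41.788°.

41.8°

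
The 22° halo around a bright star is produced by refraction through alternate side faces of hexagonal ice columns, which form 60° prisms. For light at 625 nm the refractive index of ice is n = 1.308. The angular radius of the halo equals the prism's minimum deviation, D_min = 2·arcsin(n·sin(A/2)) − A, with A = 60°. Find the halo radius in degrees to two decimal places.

n·sin(A/2) = 1.308 × sin 30° = 1.308 × 0.5000 = 0.6540.
D_min = 2·arcsin(0.6540) − 60° = 2 × 40.844° − 60° = 21.688°.

21.69°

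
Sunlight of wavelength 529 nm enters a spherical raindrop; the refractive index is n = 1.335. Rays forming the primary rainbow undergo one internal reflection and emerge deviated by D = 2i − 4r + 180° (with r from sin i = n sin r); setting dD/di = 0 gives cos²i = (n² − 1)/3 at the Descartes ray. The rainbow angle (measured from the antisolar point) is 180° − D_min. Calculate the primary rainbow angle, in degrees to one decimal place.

cos²i = (1.78222 − 1)/3 = 0.26074; i = arccos(0.51063) = 59.294°.
sin r = sin 59.294°/1.335 = 0.64405; r = 40.094°.
D_min = 2·59.294° − 4·40.094° + 180° = 138.212°.
Rainbow angle = 180° − D_min = 41.788°.

41.8°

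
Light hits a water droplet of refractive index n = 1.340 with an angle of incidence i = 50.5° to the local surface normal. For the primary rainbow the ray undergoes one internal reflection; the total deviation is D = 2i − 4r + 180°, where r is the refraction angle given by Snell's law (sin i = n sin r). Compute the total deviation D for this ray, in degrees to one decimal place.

140.4°

sin r = sin 50.5° / 1.340 = 0.7716/1.340 = 0.5758; r = 35.16°.
D = 2·50.5° − 4·35.16° + 180° = 101.00° − 140.63° + 180° = 140.37°.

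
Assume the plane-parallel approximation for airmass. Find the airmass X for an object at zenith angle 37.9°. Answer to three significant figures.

X = sec z = 1/cos 37.9° = 1/0.7891 = 1.2673.

1.27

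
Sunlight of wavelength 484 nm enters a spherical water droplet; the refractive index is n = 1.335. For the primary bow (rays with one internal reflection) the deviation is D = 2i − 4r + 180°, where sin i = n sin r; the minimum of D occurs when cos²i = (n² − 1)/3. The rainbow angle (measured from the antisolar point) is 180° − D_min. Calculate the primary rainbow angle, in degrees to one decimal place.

cos²i = (1.78222 − 1)/3 = 0.26074; i = arccos(0.51063) = 59.294°.
sin r = sin 59.294°/1.335 = 0.64405; r = 40.094°.
D_min = 2·59.294° − 4·40.094° + 180° = 138.212°.
Rainbow angle = 180° − D_min = 41.788°.

41.8°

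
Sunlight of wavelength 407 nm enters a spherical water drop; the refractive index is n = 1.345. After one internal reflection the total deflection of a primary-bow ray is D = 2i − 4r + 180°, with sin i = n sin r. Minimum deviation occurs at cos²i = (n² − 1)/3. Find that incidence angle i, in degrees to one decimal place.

cos²i = (1.345² − 1)/3 = (1.80902 − 1)/3 = 0.26967.
cos i = 0.51930, so i = 58.715°.

58.7°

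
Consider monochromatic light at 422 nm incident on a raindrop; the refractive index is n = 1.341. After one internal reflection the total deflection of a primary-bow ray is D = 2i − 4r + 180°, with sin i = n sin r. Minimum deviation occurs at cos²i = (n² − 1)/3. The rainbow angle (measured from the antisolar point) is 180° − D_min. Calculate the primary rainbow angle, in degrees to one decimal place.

cos²i = (1.79828 − 1)/3 = 0.26609; i = arccos(0.51584) = 58.946°.
sin r = sin 58.946°/1.341 = 0.63884; r = 39.705°.
D_min = 2·58.946° − 4·39.705° + 180° = 139.071°.
Rainbow angle = 180° − D_min = 40.929°.

40.9°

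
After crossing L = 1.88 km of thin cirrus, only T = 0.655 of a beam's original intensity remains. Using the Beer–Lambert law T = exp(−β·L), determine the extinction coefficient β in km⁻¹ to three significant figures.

0.225 km⁻¹

Beer–Lambert: T = exp(−βL) ⇒ β = −ln(T)/L = −ln(0.655)/1.88 = 0.4231/1.88 = 0.2251 km⁻¹.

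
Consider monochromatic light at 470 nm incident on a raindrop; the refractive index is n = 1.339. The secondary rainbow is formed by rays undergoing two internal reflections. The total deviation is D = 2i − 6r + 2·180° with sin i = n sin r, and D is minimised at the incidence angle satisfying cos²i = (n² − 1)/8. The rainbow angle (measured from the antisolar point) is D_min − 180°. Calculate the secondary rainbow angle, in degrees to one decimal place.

cos²i = (1.79292 − 1)/8 = 0.09912; i = arccos(0.31483) = 71.650°.
sin r = sin 71.650°/1.339 = 0.70885; r = 45.141°.
D_min = 2·71.650° − 6·45.141° + 360° = 232.451°.
Rainbow angle = D_min − 180° = 52.451°.

52.5°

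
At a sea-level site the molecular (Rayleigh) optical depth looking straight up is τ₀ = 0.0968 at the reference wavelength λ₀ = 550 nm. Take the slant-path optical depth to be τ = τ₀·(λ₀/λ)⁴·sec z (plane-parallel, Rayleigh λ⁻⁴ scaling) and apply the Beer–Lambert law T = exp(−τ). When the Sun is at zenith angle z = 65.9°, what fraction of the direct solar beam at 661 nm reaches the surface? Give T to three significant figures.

sec 65.9° = 2.4490.
τ = 0.0968 × (550/661)⁴ × 2.4490 = 0.0968 × 0.4793 × 2.4490 = 0.1136.
T = exp(−0.1136) = 0.8926.

0.893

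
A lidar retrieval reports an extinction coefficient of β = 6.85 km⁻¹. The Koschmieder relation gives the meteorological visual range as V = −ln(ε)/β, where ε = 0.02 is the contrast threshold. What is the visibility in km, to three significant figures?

V = −ln(0.02) / 6.85 = 3.912 / 6.85 = 0.5711 km.

0.571 km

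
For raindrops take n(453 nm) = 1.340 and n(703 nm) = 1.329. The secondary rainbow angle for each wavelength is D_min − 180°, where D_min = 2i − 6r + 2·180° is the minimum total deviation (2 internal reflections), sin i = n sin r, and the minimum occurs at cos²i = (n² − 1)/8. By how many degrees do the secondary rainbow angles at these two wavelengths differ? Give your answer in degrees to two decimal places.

At 453 nm (n = 1.340): cos²i = 0.09945 → i = 71.618°, r = 45.088°, D_min = 232.709°, rainbow angle = 52.709°.
At 703 nm (n = 1.329): cos²i = 0.09578 → i = 71.972°, r = 45.685°, D_min = 229.837°, rainbow angle = 49.837°.
Angular width = |52.709° − 49.837°| = 2.872°.

2.87°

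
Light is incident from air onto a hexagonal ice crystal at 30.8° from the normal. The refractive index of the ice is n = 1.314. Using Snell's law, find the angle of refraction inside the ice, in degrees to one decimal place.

22.9°

Snell: sin θ_r = sin θ_i / n = sin 30.8° / 1.314 = 0.5120 / 1.314 = 0.3897.
θ_r = arcsin(0.3897) = 22.93°.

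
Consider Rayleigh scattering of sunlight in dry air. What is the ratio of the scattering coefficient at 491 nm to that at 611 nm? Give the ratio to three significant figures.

2.40

Rayleigh scattering ∝ λ⁻⁴, so the ratio of coefficients is the inverse fourth power of the wavelength ratio.
σ(491)/σ(611) = (611/491)⁴ = (1.2444)⁴ = 2.398.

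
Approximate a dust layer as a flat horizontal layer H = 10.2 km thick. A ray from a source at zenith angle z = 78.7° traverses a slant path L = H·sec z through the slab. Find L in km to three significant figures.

sec z = 1/cos 78.7° = 5.1034.
L = 10.2 × 5.1034 = 52.055 km.

52.1 km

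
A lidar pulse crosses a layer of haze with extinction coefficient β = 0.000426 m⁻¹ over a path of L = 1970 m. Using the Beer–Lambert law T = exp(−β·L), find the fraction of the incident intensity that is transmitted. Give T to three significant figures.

0.432

τ = β·L = 0.000426 × 1970 = 0.8392.
T = exp(−0.8392) = 0.4320.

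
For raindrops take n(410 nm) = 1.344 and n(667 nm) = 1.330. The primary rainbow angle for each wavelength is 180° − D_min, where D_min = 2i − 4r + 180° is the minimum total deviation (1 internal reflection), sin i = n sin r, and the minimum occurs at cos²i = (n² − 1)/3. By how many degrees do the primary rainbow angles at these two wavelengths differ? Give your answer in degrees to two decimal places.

At 410 nm (n = 1.344): cos²i = 0.26878 → i = 58.772°, r = 39.512°, D_min = 139.495°, rainbow angle = 40.505°.
At 667 nm (n = 1.330): cos²i = 0.25630 → i = 59.585°, r = 40.422°, D_min = 137.484°, rainbow angle = 42.516°.
Angular width = |40.505° − 42.516°| = 2.011°.

2.01°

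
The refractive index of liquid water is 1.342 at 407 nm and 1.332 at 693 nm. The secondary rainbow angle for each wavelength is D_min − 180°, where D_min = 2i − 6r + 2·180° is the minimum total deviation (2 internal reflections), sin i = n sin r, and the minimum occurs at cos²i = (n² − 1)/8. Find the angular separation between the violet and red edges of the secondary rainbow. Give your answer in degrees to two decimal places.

At 407 nm (n = 1.342): cos²i = 0.10012 → i = 71.554°, r = 44.981°, D_min = 233.222°, rainbow angle = 53.222°.
At 693 nm (n = 1.332): cos²i = 0.09678 → i = 71.875°, r = 45.520°, D_min = 230.628°, rainbow angle = 50.628°.
Angular width = |53.222° − 50.628°| = 2.594°.

2.59°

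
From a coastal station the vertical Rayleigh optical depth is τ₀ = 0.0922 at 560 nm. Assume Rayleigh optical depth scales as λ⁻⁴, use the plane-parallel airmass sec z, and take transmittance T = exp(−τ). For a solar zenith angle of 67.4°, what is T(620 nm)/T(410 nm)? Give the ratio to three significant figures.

Airmass: sec 67.4° = 2.6022.
τ(620 nm) = 0.0922 × (560/620)⁴ × 2.6022 = 0.0922 × 0.6656 × 2.6022 = 0.1597.
τ(410 nm) = 0.0922 × (560/410)⁴ × 2.6022 = 0.0922 × 3.4803 × 2.6022 = 0.8350.
T(620)/T(410) = exp(τ_B − τ_A) = exp(0.6753) = 1.9646.

1.96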